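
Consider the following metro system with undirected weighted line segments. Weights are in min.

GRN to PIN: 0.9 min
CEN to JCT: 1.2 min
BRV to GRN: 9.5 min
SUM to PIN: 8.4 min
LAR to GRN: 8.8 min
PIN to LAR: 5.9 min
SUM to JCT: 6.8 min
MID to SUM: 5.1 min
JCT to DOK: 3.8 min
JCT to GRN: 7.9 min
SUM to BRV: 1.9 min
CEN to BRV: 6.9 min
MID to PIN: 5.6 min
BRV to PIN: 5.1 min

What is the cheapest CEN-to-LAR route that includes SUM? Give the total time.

20.9 min

Best CEN to SUM: CEN → JCT → SUM costing 8
Best SUM to LAR: SUM → BRV → PIN → LAR costing 12.9
Total via SUM: 8 + 12.9 = 20.9 min.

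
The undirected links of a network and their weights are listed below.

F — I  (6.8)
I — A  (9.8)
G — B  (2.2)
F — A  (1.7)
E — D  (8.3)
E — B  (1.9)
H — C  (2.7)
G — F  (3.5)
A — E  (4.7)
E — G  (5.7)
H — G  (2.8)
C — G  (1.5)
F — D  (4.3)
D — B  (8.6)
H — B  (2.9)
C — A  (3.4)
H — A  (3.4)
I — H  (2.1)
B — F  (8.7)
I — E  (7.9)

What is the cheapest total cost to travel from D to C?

9.3

Running Dijkstra from D:
D: 0
F: 4.3  (via D)
A: 6  (via F)
G: 7.8  (via F)
E: 8.3  (via D)
B: 8.6  (via D)
C: 9.3  (via G)
Shortest route: D → F → G → C = 9.3.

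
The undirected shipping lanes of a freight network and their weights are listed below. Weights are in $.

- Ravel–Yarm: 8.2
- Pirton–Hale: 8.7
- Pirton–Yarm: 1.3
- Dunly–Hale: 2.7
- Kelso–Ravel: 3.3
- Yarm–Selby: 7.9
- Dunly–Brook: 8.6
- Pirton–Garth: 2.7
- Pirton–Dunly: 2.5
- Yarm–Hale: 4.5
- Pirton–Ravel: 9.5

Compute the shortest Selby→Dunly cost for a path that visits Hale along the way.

Shortest Selby→Hale: Selby → Yarm → Hale = 12.4
Best Hale to Dunly: Hale → Dunly costing 2.7
Total via Hale: 12.4 + 2.7 = $15.1.

$15.1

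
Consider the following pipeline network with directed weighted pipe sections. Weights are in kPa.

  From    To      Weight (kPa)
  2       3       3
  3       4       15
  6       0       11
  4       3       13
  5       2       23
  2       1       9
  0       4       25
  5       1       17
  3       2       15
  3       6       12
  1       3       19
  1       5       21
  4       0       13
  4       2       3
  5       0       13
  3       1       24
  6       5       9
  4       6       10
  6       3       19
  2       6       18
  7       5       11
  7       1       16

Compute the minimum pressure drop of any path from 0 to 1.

Shortest distances from 0:
0: 0
4: 25  (via 0)
2: 28  (via 4)
3: 31  (via 2)
6: 35  (via 4)
1: 37  (via 2)
Shortest route: 0–4–2–1 = 37 kPa.

37 kPa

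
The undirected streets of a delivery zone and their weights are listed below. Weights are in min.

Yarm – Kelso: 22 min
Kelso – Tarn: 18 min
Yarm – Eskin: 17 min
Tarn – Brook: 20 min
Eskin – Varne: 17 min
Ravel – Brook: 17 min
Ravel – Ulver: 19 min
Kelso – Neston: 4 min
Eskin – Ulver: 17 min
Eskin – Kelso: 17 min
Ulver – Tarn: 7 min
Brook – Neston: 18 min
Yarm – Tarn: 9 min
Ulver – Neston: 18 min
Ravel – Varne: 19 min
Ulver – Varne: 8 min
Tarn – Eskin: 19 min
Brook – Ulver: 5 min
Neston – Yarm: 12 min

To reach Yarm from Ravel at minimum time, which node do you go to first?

Enumerating some paths:
Ravel → Varne → Ulver → Tarn → Yarm: 19+8+7+9 = 43
Ravel → Brook → Tarn → Yarm: 17+20+9 = 46
Ravel → Brook → Ulver → Tarn → Yarm: 17+5+7+9 = 38
Ravel → Ulver → Tarn → Yarm: 19+7+9 = 35
Cheapest is Ravel → Ulver → Tarn → Yarm at 35 min.
So from Ravel the first move is to Ulver.

Ulver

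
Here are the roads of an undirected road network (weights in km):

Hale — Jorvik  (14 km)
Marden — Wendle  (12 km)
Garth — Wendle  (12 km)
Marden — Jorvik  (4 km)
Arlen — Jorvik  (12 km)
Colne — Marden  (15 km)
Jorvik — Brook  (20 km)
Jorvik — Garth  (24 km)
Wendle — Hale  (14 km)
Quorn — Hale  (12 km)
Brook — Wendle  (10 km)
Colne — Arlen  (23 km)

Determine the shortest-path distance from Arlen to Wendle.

28 km

Compare a few routes:
Arlen - Jorvik - Hale - Wendle: 12+14+14 = 40
Arlen - Jorvik - Brook - Wendle: 12+20+10 = 42
Arlen - Jorvik - Marden - Wendle: 12+4+12 = 28
Cheapest is Arlen - Jorvik - Marden - Wendle at 28 km.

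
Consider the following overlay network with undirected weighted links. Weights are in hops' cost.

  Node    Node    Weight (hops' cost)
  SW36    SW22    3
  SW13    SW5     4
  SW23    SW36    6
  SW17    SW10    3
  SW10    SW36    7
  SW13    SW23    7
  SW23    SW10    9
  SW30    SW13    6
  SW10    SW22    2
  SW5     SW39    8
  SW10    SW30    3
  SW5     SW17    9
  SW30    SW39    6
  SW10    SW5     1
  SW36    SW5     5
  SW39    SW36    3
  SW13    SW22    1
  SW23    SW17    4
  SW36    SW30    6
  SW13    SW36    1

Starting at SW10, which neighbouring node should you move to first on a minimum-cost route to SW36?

SW22

Candidate routes:
SW10 → SW5 → SW36: 1+5 = 6
SW10 → SW22 → SW13 → SW36: 2+1+1 = 4
SW10 → SW22 → SW36: 2+3 = 5
Cheapest is SW10 → SW22 → SW13 → SW36 at 4 hops' cost.
So from SW10 the first move is to SW22.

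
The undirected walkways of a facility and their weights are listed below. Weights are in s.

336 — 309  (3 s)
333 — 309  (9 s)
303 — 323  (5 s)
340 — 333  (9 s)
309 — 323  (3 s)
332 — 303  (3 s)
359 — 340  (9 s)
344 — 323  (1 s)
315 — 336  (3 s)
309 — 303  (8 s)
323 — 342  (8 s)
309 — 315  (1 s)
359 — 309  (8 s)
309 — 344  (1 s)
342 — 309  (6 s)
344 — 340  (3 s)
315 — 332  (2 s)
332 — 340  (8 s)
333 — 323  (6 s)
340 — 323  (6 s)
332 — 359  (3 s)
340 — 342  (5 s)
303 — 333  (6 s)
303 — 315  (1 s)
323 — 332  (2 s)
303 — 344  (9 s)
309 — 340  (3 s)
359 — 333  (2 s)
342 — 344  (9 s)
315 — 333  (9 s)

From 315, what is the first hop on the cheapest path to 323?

Enumerating some paths:
315 - 309 - 344 - 323: 1+1+1 = 3
315 - 332 - 323: 2+2 = 4
315 - 303 - 323: 1+5 = 6
315 - 309 - 323: 1+3 = 4
Cheapest is 315 - 309 - 344 - 323 at 3 s.
So from 315 the first move is to 309.

309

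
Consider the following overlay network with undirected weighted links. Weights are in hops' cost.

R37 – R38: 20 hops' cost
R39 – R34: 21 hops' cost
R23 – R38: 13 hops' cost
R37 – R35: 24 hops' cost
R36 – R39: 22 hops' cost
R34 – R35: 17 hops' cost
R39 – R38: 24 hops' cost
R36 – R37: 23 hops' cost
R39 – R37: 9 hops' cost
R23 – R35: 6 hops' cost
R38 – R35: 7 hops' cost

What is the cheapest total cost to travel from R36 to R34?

43 hops' cost

Candidate routes:
R36 → R37 → R39 → R34: 23+9+21 = 53
R36 → R39 → R34: 22+21 = 43
Cheapest is R36 → R39 → R34 at 43 hops' cost.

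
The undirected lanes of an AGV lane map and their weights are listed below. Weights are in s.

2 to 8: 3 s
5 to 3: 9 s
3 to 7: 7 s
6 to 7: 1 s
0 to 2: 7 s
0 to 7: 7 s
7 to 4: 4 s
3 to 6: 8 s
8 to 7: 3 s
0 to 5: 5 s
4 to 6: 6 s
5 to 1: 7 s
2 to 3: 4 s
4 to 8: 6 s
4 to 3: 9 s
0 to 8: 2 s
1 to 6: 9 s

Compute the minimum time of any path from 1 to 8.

13 s

Settle nodes by increasing distance from 1:
1: 0
5: 7  (via 1)
6: 9  (via 1)
7: 10  (via 6)
0: 12  (via 5)
8: 13  (via 7)
Shortest route: 1–6–7–8 = 13 s.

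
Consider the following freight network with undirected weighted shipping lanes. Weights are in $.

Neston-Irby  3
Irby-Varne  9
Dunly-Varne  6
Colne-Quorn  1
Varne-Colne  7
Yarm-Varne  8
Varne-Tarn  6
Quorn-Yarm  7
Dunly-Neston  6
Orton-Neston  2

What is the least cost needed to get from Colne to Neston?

$19

Candidate routes:
Colne–Quorn–Yarm–Varne–Irby–Neston: 1+7+8+9+3 = 28
Colne–Quorn–Yarm–Varne–Dunly–Neston: 1+7+8+6+6 = 28
Colne–Varne–Dunly–Neston: 7+6+6 = 19
Cheapest is Colne–Varne–Dunly–Neston at $19.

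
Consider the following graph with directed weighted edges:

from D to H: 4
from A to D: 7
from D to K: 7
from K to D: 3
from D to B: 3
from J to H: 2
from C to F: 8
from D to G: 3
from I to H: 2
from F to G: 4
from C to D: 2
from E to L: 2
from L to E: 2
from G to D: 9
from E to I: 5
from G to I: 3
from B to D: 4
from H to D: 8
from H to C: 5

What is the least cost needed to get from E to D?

14

Enumerating some paths:
E - I - H - D: 5+2+8 = 15
E - I - H - C - D: 5+2+5+2 = 14
Cheapest is E - I - H - C - D at 14.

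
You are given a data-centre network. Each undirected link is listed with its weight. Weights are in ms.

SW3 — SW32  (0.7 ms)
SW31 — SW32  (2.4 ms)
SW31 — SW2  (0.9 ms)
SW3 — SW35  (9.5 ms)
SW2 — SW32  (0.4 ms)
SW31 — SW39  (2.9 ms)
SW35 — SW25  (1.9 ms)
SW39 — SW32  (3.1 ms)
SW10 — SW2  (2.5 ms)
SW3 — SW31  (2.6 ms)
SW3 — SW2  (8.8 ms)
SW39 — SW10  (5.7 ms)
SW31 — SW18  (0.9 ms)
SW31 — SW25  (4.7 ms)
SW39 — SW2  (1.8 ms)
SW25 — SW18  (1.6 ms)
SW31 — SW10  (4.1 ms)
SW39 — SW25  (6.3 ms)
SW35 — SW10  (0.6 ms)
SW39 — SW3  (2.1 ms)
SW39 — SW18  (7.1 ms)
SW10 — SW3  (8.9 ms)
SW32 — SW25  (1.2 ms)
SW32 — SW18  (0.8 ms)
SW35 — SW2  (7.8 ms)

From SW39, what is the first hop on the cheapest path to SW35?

Compare a few routes:
SW39–SW2–SW10–SW35: 1.8+2.5+0.6 = 4.9
SW39–SW2–SW32–SW25–SW35: 1.8+0.4+1.2+1.9 = 5.3
The minimum is 4.9 ms via SW39–SW2–SW10–SW35.
So from SW39 the first move is to SW2.

SW2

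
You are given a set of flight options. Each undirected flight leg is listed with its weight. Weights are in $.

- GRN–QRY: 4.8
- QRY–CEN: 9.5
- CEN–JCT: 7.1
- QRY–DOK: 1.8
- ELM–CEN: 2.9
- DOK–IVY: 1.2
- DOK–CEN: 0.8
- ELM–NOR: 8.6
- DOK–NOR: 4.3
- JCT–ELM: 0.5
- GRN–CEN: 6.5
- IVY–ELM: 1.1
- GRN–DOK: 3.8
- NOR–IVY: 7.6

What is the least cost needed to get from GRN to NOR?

Compare a few routes:
GRN → CEN → DOK → NOR: 6.5+0.8+4.3 = 11.6
GRN → DOK → NOR: 3.8+4.3 = 8.1
GRN → DOK → IVY → NOR: 3.8+1.2+7.6 = 12.6
GRN → QRY → DOK → NOR: 4.8+1.8+4.3 = 10.9
Cheapest is GRN → DOK → NOR at $8.1.

$8.1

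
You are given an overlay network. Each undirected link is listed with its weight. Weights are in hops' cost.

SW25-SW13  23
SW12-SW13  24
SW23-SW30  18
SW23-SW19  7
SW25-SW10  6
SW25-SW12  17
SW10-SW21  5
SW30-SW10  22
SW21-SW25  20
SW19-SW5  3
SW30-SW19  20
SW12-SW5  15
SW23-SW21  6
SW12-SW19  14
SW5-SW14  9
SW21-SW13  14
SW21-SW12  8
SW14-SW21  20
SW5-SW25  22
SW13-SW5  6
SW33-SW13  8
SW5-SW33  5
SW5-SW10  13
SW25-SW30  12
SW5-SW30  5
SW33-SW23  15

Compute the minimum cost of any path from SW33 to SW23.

15 hops' cost

Enumerating some paths:
SW33 → SW13 → SW21 → SW23: 8+14+6 = 28
SW33 → SW5 → SW30 → SW23: 5+5+18 = 28
SW33 → SW23: 15 = 15
SW33 → SW13 → SW5 → SW19 → SW23: 8+6+3+7 = 24
The minimum is 15 hops' cost via SW33 → SW23.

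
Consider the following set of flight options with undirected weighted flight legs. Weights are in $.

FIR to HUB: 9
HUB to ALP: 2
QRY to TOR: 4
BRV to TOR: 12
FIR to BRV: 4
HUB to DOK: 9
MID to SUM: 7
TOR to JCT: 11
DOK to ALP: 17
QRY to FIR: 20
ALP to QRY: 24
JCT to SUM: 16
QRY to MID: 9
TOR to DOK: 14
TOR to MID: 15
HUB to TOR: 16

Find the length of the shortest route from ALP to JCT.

$29

Shortest distances from ALP:
ALP: 0
HUB: 2  (via ALP)
DOK: 11  (via HUB)
FIR: 11  (via HUB)
BRV: 15  (via FIR)
TOR: 18  (via HUB)
QRY: 22  (via TOR)
JCT: 29  (via TOR)
Shortest route: ALP → HUB → TOR → JCT = $29.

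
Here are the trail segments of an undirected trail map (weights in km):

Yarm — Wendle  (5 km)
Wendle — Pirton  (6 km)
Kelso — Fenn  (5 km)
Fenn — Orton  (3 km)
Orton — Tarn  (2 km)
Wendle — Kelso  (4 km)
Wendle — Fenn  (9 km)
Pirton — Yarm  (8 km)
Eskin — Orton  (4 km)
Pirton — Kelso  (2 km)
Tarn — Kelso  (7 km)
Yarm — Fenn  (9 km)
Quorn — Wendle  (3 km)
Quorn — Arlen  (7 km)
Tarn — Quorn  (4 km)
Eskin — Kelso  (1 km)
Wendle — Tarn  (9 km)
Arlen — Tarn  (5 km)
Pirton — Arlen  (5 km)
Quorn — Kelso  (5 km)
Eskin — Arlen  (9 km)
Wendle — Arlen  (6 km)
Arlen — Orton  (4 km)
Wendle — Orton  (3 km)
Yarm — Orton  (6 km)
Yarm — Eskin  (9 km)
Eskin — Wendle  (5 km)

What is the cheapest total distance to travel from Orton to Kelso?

5 km

Settle nodes by increasing distance from Orton:
Orton: 0
Tarn: 2  (via Orton)
Wendle: 3  (via Orton)
Fenn: 3  (via Orton)
Eskin: 4  (via Orton)
Arlen: 4  (via Orton)
Kelso: 5  (via Eskin)
Shortest route: Orton → Eskin → Kelso = 5 km.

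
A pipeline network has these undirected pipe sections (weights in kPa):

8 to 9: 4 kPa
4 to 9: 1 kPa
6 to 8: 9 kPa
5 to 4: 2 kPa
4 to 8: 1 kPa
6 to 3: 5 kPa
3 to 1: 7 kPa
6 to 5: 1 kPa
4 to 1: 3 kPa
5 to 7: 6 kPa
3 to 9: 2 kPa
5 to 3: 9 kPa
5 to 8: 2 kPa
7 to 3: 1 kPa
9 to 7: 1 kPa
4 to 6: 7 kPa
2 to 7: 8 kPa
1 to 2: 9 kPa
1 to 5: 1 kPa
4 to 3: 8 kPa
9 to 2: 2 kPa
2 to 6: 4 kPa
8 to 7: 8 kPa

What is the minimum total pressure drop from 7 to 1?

5 kPa

Shortest distances from 7:
7: 0
3: 1  (via 7)
9: 1  (via 7)
4: 2  (via 9)
2: 3  (via 9)
8: 3  (via 4)
5: 4  (via 4)
1: 5  (via 4)
Shortest route: 7 → 9 → 4 → 1 = 5 kPa.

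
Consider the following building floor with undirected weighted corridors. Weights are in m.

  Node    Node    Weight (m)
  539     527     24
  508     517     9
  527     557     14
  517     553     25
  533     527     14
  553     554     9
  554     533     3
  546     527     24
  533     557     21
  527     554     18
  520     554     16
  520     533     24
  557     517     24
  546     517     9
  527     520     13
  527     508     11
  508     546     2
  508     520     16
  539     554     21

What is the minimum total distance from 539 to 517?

Candidate routes:
539–527–508–546–517: 24+11+2+9 = 46
539–527–508–517: 24+11+9 = 44
539–554–553–517: 21+9+25 = 55
Cheapest is 539–527–508–517 at 44 m.

44 m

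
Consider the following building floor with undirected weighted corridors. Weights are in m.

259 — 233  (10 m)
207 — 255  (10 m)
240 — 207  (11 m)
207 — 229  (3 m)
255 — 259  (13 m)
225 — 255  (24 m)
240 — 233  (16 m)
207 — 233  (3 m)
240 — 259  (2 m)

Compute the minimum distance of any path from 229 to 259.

16 m

Compare a few routes:
229 → 207 → 240 → 233 → 259: 3+11+16+10 = 40
229 → 207 → 233 → 240 → 259: 3+3+16+2 = 24
229 → 207 → 233 → 259: 3+3+10 = 16
229 → 207 → 255 → 259: 3+10+13 = 26
Cheapest is 229 → 207 → 233 → 259 at 16 m.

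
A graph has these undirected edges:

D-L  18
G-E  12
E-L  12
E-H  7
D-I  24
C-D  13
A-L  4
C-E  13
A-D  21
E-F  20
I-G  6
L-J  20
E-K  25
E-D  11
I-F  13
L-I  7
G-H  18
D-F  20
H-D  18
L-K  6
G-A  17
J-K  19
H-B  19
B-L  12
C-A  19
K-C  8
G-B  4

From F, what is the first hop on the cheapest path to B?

I

Enumerating some paths:
F - I - G - B: 13+6+4 = 23
F - I - L - B: 13+7+12 = 32
The minimum is 23 via F - I - G - B.
So from F the first move is to I.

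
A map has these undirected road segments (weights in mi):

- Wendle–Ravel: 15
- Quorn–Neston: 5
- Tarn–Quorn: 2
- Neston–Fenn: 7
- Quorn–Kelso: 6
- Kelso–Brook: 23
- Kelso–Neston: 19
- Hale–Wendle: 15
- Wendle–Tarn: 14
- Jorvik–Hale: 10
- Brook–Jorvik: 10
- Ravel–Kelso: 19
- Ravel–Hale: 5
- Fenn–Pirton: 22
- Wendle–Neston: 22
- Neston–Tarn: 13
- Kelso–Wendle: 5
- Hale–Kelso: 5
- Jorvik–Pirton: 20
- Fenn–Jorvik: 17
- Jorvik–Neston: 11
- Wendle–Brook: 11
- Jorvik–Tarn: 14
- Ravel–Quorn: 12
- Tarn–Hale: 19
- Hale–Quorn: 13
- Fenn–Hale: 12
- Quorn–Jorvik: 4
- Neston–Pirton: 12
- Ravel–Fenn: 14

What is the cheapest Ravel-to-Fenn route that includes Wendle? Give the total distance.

Best Ravel to Wendle: Ravel → Wendle costing 15
Best Wendle to Fenn: Wendle → Kelso → Hale → Fenn costing 22
Total via Wendle: 15 + 22 = 37 mi.

37 mi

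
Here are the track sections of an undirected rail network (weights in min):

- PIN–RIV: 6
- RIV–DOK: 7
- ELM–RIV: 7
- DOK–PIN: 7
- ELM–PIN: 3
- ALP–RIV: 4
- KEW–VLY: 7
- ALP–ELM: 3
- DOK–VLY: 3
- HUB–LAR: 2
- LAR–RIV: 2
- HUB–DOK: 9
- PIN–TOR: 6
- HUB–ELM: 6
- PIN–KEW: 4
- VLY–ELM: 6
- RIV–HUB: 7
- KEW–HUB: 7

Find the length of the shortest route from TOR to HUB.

Candidate routes:
TOR → PIN → RIV → HUB: 6+6+7 = 19
TOR → PIN → RIV → LAR → HUB: 6+6+2+2 = 16
TOR → PIN → KEW → HUB: 6+4+7 = 17
TOR → PIN → ELM → HUB: 6+3+6 = 15
Cheapest is TOR → PIN → ELM → HUB at 15 min.

15 min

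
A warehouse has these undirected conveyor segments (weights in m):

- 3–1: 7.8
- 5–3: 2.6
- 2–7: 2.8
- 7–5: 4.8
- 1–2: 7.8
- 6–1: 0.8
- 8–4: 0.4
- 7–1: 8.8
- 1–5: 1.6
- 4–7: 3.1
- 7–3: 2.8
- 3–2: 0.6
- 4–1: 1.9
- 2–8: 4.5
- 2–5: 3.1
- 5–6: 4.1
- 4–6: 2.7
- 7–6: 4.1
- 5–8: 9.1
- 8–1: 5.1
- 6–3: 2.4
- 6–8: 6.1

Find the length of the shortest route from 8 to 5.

3.9 m

Enumerating some paths:
8 - 4 - 6 - 1 - 5: 0.4+2.7+0.8+1.6 = 5.5
8 - 1 - 5: 5.1+1.6 = 6.7
8 - 4 - 1 - 5: 0.4+1.9+1.6 = 3.9
8 - 4 - 6 - 5: 0.4+2.7+4.1 = 7.2
Cheapest is 8 - 4 - 1 - 5 at 3.9 m.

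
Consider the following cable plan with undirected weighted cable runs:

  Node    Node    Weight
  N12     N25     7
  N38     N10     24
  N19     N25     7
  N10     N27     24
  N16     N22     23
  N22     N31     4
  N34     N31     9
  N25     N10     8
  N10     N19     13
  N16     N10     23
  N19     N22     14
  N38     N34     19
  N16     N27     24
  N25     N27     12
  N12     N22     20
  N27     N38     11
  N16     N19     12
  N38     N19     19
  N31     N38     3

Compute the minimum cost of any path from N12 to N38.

Shortest distances from N12:
N12: 0
N25: 7  (via N12)
N19: 14  (via N25)
N10: 15  (via N25)
N27: 19  (via N25)
N22: 20  (via N12)
N31: 24  (via N22)
N16: 26  (via N19)
N38: 27  (via N31)
Shortest route: N12 → N22 → N31 → N38 = 27.

27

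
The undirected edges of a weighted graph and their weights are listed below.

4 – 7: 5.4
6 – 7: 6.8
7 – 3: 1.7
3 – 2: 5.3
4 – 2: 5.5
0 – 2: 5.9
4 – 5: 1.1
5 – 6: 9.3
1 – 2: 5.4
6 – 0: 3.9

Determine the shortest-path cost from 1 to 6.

Enumerating some paths:
1 - 2 - 0 - 6: 5.4+5.9+3.9 = 15.2
1 - 2 - 3 - 7 - 6: 5.4+5.3+1.7+6.8 = 19.2
1 - 2 - 4 - 5 - 6: 5.4+5.5+1.1+9.3 = 21.3
1 - 2 - 4 - 7 - 6: 5.4+5.5+5.4+6.8 = 23.1
The minimum is 15.2 via 1 - 2 - 0 - 6.

15.2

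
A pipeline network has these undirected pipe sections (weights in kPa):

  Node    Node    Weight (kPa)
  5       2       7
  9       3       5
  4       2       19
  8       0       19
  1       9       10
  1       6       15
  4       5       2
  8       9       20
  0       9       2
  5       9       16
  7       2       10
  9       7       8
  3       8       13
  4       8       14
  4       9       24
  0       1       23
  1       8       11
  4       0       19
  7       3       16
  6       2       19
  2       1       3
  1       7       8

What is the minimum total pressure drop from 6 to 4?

27 kPa

Running Dijkstra from 6:
6: 0
1: 15  (via 6)
2: 18  (via 1)
7: 23  (via 1)
5: 25  (via 2)
9: 25  (via 1)
8: 26  (via 1)
0: 27  (via 9)
4: 27  (via 5)
Shortest route: 6–1–2–5–4 = 27 kPa.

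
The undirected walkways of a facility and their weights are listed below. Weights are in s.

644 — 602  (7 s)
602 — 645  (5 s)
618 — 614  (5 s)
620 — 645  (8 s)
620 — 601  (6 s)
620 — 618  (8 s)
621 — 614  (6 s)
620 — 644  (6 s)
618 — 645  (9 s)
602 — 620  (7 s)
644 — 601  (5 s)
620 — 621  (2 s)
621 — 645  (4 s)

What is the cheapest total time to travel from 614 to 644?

Running Dijkstra from 614:
614: 0
618: 5  (via 614)
621: 6  (via 614)
620: 8  (via 621)
645: 10  (via 621)
601: 14  (via 620)
644: 14  (via 620)
Shortest route: 614 → 621 → 620 → 644 = 14 s.

14 s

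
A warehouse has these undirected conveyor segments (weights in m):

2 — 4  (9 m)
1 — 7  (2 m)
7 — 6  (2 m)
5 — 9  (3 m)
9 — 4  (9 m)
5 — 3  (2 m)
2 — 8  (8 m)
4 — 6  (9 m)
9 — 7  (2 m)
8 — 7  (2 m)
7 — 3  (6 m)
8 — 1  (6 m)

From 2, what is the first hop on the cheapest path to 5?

8

Compare a few routes:
2 → 8 → 7 → 9 → 5: 8+2+2+3 = 15
2 → 8 → 7 → 3 → 5: 8+2+6+2 = 18
The minimum is 15 m via 2 → 8 → 7 → 9 → 5.
So from 2 the first move is to 8.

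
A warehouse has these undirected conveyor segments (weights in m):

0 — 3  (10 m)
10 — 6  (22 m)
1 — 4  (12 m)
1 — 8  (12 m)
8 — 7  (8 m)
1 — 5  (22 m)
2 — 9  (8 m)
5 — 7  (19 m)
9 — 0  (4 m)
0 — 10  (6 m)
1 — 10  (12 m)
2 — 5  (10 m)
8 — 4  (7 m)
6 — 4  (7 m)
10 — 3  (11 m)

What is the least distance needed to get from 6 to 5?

Compare a few routes:
6 → 4 → 8 → 1 → 5: 7+7+12+22 = 48
6 → 4 → 1 → 5: 7+12+22 = 41
6 → 10 → 0 → 9 → 2 → 5: 22+6+4+8+10 = 50
The minimum is 41 m via 6 → 4 → 1 → 5.

41 m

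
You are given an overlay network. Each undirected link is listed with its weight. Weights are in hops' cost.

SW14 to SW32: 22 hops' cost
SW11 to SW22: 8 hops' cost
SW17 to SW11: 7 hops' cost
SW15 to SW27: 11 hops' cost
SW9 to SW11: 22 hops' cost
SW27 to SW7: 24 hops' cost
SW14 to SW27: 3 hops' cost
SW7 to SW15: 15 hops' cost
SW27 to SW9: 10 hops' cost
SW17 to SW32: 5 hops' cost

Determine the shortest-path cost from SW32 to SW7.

49 hops' cost

Shortest distances from SW32:
SW32: 0
SW17: 5  (via SW32)
SW11: 12  (via SW17)
SW22: 20  (via SW11)
SW14: 22  (via SW32)
SW27: 25  (via SW14)
SW9: 34  (via SW11)
SW15: 36  (via SW27)
SW7: 49  (via SW27)
Shortest route: SW32–SW14–SW27–SW7 = 49 hops' cost.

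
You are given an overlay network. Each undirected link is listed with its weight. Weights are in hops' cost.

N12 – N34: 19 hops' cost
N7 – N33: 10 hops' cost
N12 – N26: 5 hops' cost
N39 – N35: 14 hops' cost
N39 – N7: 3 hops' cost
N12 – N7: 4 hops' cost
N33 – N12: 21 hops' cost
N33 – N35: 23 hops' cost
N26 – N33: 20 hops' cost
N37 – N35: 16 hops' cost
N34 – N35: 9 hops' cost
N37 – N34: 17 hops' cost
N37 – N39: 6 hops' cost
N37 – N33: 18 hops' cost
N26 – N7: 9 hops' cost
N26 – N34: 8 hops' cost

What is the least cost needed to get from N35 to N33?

Settle nodes by increasing distance from N35:
N35: 0
N34: 9  (via N35)
N39: 14  (via N35)
N37: 16  (via N35)
N26: 17  (via N34)
N7: 17  (via N39)
N12: 21  (via N7)
N33: 23  (via N35)
Shortest route: N35 → N33 = 23 hops' cost.

23 hops' cost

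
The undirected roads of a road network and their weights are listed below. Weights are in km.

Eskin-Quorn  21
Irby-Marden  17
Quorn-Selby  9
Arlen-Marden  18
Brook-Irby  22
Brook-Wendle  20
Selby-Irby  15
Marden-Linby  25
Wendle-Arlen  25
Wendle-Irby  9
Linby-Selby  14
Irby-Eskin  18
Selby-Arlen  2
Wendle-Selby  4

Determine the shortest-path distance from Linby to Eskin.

44 km

Compare a few routes:
Linby → Selby → Quorn → Eskin: 14+9+21 = 44
Linby → Selby → Irby → Eskin: 14+15+18 = 47
Linby → Selby → Wendle → Irby → Eskin: 14+4+9+18 = 45
Cheapest is Linby → Selby → Quorn → Eskin at 44 km.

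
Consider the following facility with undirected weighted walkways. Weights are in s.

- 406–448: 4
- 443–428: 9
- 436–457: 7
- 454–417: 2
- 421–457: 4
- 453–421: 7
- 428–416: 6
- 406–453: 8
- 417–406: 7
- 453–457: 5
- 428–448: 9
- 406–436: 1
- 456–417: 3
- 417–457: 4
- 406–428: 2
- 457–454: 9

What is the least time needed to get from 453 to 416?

Running Dijkstra from 453:
453: 0
457: 5  (via 453)
421: 7  (via 453)
406: 8  (via 453)
417: 9  (via 457)
436: 9  (via 406)
428: 10  (via 406)
454: 11  (via 417)
448: 12  (via 406)
456: 12  (via 417)
416: 16  (via 428)
Shortest route: 453–406–428–416 = 16 s.

16 s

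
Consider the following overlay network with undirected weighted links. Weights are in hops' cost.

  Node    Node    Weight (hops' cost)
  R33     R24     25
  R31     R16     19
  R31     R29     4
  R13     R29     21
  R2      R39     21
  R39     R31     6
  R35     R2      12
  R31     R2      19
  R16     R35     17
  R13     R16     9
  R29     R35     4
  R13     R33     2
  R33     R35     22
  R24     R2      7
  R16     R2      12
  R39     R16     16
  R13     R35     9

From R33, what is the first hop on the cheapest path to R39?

Enumerating some paths:
R33–R13–R16–R39: 2+9+16 = 27
R33–R13–R35–R29–R31–R39: 2+9+4+4+6 = 25
R33–R13–R16–R31–R39: 2+9+19+6 = 36
R33–R13–R29–R31–R39: 2+21+4+6 = 33
Cheapest is R33–R13–R35–R29–R31–R39 at 25 hops' cost.
So from R33 the first move is to R13.

R13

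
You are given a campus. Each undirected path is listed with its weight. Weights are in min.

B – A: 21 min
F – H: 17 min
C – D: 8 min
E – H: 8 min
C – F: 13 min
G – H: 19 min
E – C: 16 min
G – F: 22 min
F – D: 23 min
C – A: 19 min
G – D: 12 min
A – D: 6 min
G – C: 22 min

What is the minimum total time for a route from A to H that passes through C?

Shortest A→C: A–D–C = 14
Shortest C→H: C–E–H = 24
Total via C: 14 + 24 = 38 min.

38 min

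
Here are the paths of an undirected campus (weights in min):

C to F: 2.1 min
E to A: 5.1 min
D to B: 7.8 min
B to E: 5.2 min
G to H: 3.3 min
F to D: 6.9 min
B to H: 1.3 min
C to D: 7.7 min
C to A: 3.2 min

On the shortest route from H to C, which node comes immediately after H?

B

Enumerating some paths:
H–B–D–F–C: 1.3+7.8+6.9+2.1 = 18.1
H–B–D–C: 1.3+7.8+7.7 = 16.8
H–B–E–A–C: 1.3+5.2+5.1+3.2 = 14.8
The minimum is 14.8 min via H–B–E–A–C.
So from H the first move is to B.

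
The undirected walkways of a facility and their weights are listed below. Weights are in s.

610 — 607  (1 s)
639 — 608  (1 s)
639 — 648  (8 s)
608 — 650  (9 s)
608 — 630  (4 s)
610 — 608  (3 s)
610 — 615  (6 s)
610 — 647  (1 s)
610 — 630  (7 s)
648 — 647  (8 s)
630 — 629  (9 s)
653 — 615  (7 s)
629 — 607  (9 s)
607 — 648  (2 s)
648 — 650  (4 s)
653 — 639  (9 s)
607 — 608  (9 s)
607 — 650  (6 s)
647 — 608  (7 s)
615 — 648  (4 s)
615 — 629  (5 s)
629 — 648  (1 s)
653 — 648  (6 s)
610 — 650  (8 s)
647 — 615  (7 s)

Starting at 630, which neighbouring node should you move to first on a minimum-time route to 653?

608

Candidate routes:
630 - 610 - 607 - 648 - 653: 7+1+2+6 = 16
630 - 608 - 610 - 607 - 648 - 653: 4+3+1+2+6 = 16
630 - 608 - 639 - 653: 4+1+9 = 14
The minimum is 14 s via 630 - 608 - 639 - 653.
So from 630 the first move is to 608.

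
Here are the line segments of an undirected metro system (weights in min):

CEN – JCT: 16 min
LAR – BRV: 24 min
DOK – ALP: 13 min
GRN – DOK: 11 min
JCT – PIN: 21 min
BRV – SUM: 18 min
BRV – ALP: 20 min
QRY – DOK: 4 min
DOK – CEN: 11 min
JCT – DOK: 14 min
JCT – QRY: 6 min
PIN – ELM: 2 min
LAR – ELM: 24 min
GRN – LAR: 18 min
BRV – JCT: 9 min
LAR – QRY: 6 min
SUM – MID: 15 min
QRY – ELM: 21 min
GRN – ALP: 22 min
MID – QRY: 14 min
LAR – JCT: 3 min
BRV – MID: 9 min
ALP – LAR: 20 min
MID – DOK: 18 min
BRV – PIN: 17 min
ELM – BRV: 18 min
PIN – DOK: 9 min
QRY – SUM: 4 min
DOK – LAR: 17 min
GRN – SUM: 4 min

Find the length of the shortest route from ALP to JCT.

Running Dijkstra from ALP:
ALP: 0
DOK: 13  (via ALP)
QRY: 17  (via DOK)
LAR: 20  (via ALP)
BRV: 20  (via ALP)
SUM: 21  (via QRY)
GRN: 22  (via ALP)
PIN: 22  (via DOK)
JCT: 23  (via QRY)
Shortest route: ALP–DOK–QRY–JCT = 23 min.

23 min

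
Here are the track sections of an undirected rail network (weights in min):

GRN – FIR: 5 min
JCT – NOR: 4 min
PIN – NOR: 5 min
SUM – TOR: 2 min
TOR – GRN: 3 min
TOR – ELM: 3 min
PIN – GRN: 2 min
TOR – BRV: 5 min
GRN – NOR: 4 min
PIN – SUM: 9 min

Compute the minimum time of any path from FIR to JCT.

13 min

Enumerating some paths:
FIR–GRN–PIN–NOR–JCT: 5+2+5+4 = 16
FIR–GRN–NOR–JCT: 5+4+4 = 13
FIR–GRN–TOR–SUM–PIN–NOR–JCT: 5+3+2+9+5+4 = 28
Cheapest is FIR–GRN–NOR–JCT at 13 min.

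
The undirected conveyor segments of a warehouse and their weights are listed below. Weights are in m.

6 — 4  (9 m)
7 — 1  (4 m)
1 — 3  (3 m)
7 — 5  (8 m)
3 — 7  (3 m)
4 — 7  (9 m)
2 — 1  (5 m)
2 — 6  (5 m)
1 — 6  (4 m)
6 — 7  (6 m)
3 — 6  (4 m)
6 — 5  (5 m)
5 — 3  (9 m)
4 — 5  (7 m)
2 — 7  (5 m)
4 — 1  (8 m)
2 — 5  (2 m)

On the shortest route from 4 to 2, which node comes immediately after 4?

5

Compare a few routes:
4–5–2: 7+2 = 9
4–1–2: 8+5 = 13
Cheapest is 4–5–2 at 9 m.
So from 4 the first move is to 5.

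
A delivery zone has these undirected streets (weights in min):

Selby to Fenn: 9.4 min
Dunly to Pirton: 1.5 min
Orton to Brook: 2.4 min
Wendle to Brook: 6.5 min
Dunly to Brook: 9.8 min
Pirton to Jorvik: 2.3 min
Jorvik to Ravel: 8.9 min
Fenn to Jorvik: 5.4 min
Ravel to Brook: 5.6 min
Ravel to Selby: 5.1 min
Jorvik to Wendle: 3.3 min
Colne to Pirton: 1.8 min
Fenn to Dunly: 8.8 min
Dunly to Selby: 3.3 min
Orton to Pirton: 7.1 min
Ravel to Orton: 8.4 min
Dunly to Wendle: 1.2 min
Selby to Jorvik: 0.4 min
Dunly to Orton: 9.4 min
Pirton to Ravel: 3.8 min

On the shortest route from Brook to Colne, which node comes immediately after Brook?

Candidate routes:
Brook–Dunly–Pirton–Colne: 9.8+1.5+1.8 = 13.1
Brook–Wendle–Dunly–Pirton–Colne: 6.5+1.2+1.5+1.8 = 11
Brook–Ravel–Pirton–Colne: 5.6+3.8+1.8 = 11.2
Brook–Orton–Pirton–Colne: 2.4+7.1+1.8 = 11.3
Cheapest is Brook–Wendle–Dunly–Pirton–Colne at 11 min.
So from Brook the first move is to Wendle.

Wendle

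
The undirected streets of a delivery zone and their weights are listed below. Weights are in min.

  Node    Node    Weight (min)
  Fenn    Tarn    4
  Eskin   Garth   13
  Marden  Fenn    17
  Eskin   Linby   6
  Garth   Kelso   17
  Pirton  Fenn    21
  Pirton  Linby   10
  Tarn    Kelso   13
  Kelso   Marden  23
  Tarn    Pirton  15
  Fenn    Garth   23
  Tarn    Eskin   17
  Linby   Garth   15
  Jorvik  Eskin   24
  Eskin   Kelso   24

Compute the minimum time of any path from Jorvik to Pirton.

Settle nodes by increasing distance from Jorvik:
Jorvik: 0
Eskin: 24  (via Jorvik)
Linby: 30  (via Eskin)
Garth: 37  (via Eskin)
Pirton: 40  (via Linby)
Shortest route: Jorvik–Eskin–Linby–Pirton = 40 min.

40 min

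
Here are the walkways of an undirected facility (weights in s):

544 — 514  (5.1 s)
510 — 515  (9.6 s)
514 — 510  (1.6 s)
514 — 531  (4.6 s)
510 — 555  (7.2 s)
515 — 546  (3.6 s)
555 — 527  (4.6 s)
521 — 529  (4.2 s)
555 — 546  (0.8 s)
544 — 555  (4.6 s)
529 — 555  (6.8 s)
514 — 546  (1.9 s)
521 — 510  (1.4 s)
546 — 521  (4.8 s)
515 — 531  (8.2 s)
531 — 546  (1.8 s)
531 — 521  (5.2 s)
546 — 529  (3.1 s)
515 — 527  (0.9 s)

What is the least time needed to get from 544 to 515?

Running Dijkstra from 544:
544: 0
555: 4.6  (via 544)
514: 5.1  (via 544)
546: 5.4  (via 555)
510: 6.7  (via 514)
531: 7.2  (via 546)
521: 8.1  (via 510)
529: 8.5  (via 546)
515: 9  (via 546)
Shortest route: 544 → 555 → 546 → 515 = 9 s.

9 s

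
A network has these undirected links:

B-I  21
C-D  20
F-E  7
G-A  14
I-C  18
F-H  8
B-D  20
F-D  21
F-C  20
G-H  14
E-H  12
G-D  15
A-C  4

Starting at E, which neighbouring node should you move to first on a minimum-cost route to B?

Candidate routes:
E → F → D → B: 7+21+20 = 48
E → H → F → D → B: 12+8+21+20 = 61
E → H → G → D → B: 12+14+15+20 = 61
E → F → H → G → D → B: 7+8+14+15+20 = 64
The minimum is 48 via E → F → D → B.
So from E the first move is to F.

F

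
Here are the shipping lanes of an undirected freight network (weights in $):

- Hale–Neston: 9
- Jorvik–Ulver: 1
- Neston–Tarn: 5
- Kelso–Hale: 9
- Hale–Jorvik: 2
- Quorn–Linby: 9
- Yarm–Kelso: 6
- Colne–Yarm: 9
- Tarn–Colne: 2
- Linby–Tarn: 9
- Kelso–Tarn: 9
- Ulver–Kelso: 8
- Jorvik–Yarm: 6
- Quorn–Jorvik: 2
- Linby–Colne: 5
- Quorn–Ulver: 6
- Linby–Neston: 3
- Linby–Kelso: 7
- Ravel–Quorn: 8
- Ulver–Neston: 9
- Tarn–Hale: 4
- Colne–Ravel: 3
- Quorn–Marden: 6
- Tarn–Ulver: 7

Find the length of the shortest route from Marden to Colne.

$16

Enumerating some paths:
Marden–Quorn–Jorvik–Ulver–Tarn–Colne: 6+2+1+7+2 = 18
Marden–Quorn–Linby–Colne: 6+9+5 = 20
Marden–Quorn–Jorvik–Hale–Tarn–Colne: 6+2+2+4+2 = 16
Marden–Quorn–Ravel–Colne: 6+8+3 = 17
The minimum is $16 via Marden–Quorn–Jorvik–Hale–Tarn–Colne.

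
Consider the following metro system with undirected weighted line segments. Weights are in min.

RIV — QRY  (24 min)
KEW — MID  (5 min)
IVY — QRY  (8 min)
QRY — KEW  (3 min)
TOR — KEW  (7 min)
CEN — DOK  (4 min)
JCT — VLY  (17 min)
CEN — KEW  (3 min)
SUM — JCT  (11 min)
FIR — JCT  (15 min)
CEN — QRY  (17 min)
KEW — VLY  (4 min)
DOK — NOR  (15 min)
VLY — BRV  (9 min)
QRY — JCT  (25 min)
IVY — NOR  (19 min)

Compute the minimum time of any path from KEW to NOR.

Running Dijkstra from KEW:
KEW: 0
CEN: 3  (via KEW)
QRY: 3  (via KEW)
VLY: 4  (via KEW)
MID: 5  (via KEW)
TOR: 7  (via KEW)
DOK: 7  (via CEN)
IVY: 11  (via QRY)
BRV: 13  (via VLY)
JCT: 21  (via VLY)
NOR: 22  (via DOK)
Shortest route: KEW–CEN–DOK–NOR = 22 min.

22 min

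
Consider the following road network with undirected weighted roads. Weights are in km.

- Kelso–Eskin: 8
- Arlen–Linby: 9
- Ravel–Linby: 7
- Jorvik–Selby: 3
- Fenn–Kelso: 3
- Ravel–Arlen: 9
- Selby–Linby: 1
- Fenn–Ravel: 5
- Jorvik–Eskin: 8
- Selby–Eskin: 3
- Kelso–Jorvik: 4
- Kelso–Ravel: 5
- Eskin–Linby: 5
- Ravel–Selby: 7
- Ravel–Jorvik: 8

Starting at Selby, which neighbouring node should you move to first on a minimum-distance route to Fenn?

Enumerating some paths:
Selby - Ravel - Fenn: 7+5 = 12
Selby - Jorvik - Kelso - Fenn: 3+4+3 = 10
The minimum is 10 km via Selby - Jorvik - Kelso - Fenn.
So from Selby the first move is to Jorvik.

Jorvik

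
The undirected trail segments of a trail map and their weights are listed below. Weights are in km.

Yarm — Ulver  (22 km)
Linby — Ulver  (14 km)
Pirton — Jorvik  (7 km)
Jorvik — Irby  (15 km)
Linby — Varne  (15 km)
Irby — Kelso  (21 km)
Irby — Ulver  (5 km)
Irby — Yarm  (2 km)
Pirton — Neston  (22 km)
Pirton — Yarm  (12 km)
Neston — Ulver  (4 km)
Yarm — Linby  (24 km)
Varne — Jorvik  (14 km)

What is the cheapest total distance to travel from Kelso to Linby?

Shortest distances from Kelso:
Kelso: 0
Irby: 21  (via Kelso)
Yarm: 23  (via Irby)
Ulver: 26  (via Irby)
Neston: 30  (via Ulver)
Pirton: 35  (via Yarm)
Jorvik: 36  (via Irby)
Linby: 40  (via Ulver)
Shortest route: Kelso → Irby → Ulver → Linby = 40 km.

40 km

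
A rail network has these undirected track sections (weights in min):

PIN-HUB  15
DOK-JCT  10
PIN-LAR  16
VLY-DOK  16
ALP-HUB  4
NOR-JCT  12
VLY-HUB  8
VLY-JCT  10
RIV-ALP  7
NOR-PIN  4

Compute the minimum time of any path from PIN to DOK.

Enumerating some paths:
PIN–NOR–JCT–DOK: 4+12+10 = 26
PIN–HUB–VLY–DOK: 15+8+16 = 39
The minimum is 26 min via PIN–NOR–JCT–DOK.

26 min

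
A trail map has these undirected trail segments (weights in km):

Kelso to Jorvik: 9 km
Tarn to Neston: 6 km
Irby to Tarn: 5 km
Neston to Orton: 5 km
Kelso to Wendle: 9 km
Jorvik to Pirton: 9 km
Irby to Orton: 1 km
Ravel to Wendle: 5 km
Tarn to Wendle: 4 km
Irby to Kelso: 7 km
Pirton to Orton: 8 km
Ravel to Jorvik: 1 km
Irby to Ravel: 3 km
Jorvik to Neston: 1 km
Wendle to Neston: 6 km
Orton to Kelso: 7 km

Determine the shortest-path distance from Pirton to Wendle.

Enumerating some paths:
Pirton → Jorvik → Neston → Wendle: 9+1+6 = 16
Pirton → Jorvik → Ravel → Wendle: 9+1+5 = 15
Cheapest is Pirton → Jorvik → Ravel → Wendle at 15 km.

15 km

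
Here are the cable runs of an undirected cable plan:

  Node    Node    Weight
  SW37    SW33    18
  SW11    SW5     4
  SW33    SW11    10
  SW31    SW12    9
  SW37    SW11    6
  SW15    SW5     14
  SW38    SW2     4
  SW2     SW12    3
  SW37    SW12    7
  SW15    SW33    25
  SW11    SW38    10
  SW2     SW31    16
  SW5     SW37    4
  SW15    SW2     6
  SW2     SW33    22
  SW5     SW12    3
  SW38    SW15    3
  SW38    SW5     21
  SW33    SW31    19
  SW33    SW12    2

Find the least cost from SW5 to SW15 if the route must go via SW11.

Best SW5 to SW11: SW5 → SW11 costing 4
Best SW11 to SW15: SW11 → SW38 → SW15 costing 13
Total via SW11: 4 + 13 = 17.

17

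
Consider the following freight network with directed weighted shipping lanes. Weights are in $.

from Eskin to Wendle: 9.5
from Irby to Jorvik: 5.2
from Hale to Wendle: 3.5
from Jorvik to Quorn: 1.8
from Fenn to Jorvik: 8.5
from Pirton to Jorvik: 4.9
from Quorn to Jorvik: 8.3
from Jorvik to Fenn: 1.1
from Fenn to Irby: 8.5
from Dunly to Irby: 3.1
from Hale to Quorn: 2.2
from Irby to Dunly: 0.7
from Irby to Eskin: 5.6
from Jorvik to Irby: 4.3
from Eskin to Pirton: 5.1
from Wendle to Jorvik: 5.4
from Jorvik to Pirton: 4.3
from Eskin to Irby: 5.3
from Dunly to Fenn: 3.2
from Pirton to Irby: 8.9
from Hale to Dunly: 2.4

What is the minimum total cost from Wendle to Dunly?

Running Dijkstra from Wendle:
Wendle: 0
Jorvik: 5.4  (via Wendle)
Fenn: 6.5  (via Jorvik)
Quorn: 7.2  (via Jorvik)
Pirton: 9.7  (via Jorvik)
Irby: 9.7  (via Jorvik)
Dunly: 10.4  (via Irby)
Shortest route: Wendle → Jorvik → Irby → Dunly = $10.4.

$10.4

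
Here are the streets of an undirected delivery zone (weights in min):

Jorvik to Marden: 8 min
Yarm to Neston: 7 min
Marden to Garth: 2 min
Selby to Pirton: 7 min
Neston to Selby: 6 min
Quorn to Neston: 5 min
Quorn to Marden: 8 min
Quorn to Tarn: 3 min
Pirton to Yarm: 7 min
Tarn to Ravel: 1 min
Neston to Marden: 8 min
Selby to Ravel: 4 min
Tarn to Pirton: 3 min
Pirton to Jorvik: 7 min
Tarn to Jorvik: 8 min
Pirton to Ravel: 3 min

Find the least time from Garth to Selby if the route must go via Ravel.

18 min

Best Garth to Ravel: Garth → Marden → Quorn → Tarn → Ravel costing 14
Best Ravel to Selby: Ravel → Selby costing 4
Total via Ravel: 14 + 4 = 18 min.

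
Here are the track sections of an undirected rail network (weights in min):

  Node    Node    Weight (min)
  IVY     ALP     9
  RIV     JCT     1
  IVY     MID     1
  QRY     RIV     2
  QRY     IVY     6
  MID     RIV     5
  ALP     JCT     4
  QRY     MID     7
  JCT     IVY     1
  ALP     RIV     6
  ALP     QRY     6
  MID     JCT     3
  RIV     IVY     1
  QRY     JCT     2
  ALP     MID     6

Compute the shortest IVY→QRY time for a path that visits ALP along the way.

Shortest IVY→ALP: IVY → JCT → ALP = 5
Shortest ALP→QRY: ALP → QRY = 6
Total via ALP: 5 + 6 = 11 min.

11 min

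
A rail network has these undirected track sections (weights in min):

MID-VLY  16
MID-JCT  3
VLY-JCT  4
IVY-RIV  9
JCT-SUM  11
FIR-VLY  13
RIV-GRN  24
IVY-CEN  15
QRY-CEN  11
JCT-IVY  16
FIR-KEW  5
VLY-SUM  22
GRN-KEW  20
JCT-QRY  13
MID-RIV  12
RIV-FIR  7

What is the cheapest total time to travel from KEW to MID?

Candidate routes:
KEW - FIR - RIV - MID: 5+7+12 = 24
KEW - FIR - VLY - JCT - MID: 5+13+4+3 = 25
The minimum is 24 min via KEW - FIR - RIV - MID.

24 min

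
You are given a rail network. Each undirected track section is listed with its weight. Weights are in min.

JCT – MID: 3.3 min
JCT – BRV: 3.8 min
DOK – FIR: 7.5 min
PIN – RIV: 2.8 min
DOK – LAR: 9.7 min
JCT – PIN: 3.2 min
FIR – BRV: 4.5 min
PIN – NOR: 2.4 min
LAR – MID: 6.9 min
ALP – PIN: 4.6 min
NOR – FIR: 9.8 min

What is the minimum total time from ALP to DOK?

Settle nodes by increasing distance from ALP:
ALP: 0
PIN: 4.6  (via ALP)
NOR: 7  (via PIN)
RIV: 7.4  (via PIN)
JCT: 7.8  (via PIN)
MID: 11.1  (via JCT)
BRV: 11.6  (via JCT)
FIR: 16.1  (via BRV)
LAR: 18  (via MID)
DOK: 23.6  (via FIR)
Shortest route: ALP → PIN → JCT → BRV → FIR → DOK = 23.6 min.

23.6 min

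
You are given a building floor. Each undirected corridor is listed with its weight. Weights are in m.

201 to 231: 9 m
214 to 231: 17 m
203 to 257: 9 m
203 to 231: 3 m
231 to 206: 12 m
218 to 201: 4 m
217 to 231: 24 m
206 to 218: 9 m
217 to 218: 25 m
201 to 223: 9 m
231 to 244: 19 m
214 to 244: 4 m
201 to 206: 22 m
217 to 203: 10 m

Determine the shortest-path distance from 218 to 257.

Compare a few routes:
218 → 201 → 231 → 203 → 257: 4+9+3+9 = 25
218 → 217 → 203 → 257: 25+10+9 = 44
218 → 206 → 231 → 203 → 257: 9+12+3+9 = 33
The minimum is 25 m via 218 → 201 → 231 → 203 → 257.

25 m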